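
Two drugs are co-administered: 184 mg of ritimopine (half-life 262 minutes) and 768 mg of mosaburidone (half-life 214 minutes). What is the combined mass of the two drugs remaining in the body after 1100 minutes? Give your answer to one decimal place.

ritimopine: 184 × (1/2)^(1100/262) = 184 × (1/2)^4.1985 ≈ 10.022 mg.
mosaburidone: 768 × (1/2)^(1100/214) = 768 × (1/2)^5.1402 ≈ 21.778 mg.
Total = 10.022 + 21.778 ≈ 31.8 mg.

31.8 mg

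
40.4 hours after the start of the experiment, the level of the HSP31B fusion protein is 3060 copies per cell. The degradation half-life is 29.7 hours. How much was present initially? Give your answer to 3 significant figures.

7860 copies per cell

Number of half-lives elapsed: n = 40.4/29.7 ≈ 1.3603.
A₀ = A × 2^n = 3060 × 2^1.3603 = 3060 × 2.5673 ≈ 7856 copies per cell.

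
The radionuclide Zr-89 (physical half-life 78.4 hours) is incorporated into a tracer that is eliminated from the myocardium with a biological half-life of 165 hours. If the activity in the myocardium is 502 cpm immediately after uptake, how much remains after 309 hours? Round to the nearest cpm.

1/t_eff = 1/t_phys + 1/t_biol = 1/78.4 + 1/165 = 0.018816 per hour.
t_eff = 78.4 × 165 / (78.4 + 165) ≈ 53.147 hours.
Remaining = 502 × (1/2)^(309/53.147) = 502 × (1/2)^5.8141 ≈ 8.9228 cpm.

9 cpm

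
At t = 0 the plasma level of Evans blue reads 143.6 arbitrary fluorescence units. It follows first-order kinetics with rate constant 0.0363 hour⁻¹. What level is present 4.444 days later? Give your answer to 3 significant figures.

t½ = ln 2 / k = 0.69315 / 0.0363 ≈ 19.095 hours.
Convert the elapsed time: 4.444 days = 106.656 hours.
Number of half-lives: n = 106.656/19.095 ≈ 5.5856.
Remaining = 143.6 × (1/2)^5.5856 = 143.6 × 0.020825 ≈ 2.9904 arbitrary fluorescence units.

2.99 arbitrary fluorescence units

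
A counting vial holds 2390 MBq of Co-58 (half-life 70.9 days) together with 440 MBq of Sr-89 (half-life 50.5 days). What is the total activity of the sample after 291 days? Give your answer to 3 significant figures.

Co-58: 2390 × (1/2)^(291/70.9) = 2390 × (1/2)^4.1044 ≈ 138.95 MBq.
Sr-89: 440 × (1/2)^(291/50.5) = 440 × (1/2)^5.7624 ≈ 8.106 MBq.
Total = 138.95 + 8.106 ≈ 147.06 MBq.

147 MBq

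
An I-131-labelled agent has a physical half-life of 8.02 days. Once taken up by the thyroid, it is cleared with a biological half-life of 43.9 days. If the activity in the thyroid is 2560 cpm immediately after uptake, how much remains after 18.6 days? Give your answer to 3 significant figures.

1/t_eff = 1/t_phys + 1/t_biol = 1/8.02 + 1/43.9 = 0.14747 per day.
t_eff = 8.02 × 43.9 / (8.02 + 43.9) ≈ 6.7812 days.
Remaining = 2560 × (1/2)^(18.6/6.7812) = 2560 × (1/2)^2.7429 ≈ 382.43 cpm.

382 cpm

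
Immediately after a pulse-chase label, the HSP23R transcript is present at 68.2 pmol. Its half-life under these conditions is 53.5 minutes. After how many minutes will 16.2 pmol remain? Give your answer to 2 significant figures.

110 minutes

Fraction remaining = 16.2/68.2 ≈ 0.23754.
n = log₂(68.2/16.2) = ln(4.2099)/ln 2 ≈ 2.0738 half-lives.
t = n × t½ = 2.0738 × 53.5 ≈ 110.95 minutes.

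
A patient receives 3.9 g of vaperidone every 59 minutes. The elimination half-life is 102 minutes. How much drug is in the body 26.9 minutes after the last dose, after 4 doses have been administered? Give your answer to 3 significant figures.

7.86 g

The 4 doses were given 203.9, 144.9, 85.9, 26.9 minutes ago.
Total = 3.9·(1/2)^(203.9/102) + 3.9·(1/2)^(144.9/102) + 3.9·(1/2)^(85.9/102) + 3.9·(1/2)^(26.9/102)
      = 0.97566 + 1.4569 + 2.1755 + 3.2484 ≈ 7.8564 g.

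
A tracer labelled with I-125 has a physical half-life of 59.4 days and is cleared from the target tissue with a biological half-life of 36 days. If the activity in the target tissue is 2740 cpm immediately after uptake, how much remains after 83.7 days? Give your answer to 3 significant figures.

206 cpm

1/t_eff = 1/t_phys + 1/t_biol = 1/59.4 + 1/36 = 0.044613 per day.
t_eff = 59.4 × 36 / (59.4 + 36) ≈ 22.415 days.
Remaining = 2740 × (1/2)^(83.7/22.415) = 2740 × (1/2)^3.7341 ≈ 205.91 cpm.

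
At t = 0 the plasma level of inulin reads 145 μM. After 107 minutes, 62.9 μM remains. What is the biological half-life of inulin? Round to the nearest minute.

A/A₀ = 62.9/145 ≈ 0.43379.
n = log₂(2.3052) ≈ 1.2049 half-lives elapsed in 107 minutes.
t½ = 107/1.2049 ≈ 88.803 minutes.

89 minutes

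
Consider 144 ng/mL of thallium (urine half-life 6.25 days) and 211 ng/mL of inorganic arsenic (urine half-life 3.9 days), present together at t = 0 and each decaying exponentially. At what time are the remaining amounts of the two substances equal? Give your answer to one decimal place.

Set 144·(1/2)^(t/6.25) = 211·(1/2)^(t/3.9).
Taking log₂: log₂(144/211) = t·(1/6.25 − 1/3.9).
log₂(0.68246) = -0.55117; 1/6.25 − 1/3.9 = -0.09641.
t = -0.55117 / -0.09641 ≈ 5.717 days.

5.7 days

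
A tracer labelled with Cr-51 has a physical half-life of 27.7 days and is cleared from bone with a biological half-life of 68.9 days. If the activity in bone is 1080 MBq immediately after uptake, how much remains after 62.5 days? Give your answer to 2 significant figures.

1/t_eff = 1/t_phys + 1/t_biol = 1/27.7 + 1/68.9 = 0.050615 per day.
t_eff = 27.7 × 68.9 / (27.7 + 68.9) ≈ 19.757 days.
Remaining = 1080 × (1/2)^(62.5/19.757) = 1080 × (1/2)^3.1634 ≈ 120.54 MBq.

120 MBq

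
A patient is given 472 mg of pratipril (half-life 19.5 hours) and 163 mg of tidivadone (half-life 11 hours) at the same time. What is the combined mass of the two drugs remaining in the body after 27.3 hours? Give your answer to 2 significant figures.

210 mg

pratipril: 472 × (1/2)^(27.3/19.5) = 472 × (1/2)^1.4 ≈ 178.85 mg.
tidivadone: 163 × (1/2)^(27.3/11) = 163 × (1/2)^2.4818 ≈ 29.18 mg.
Total = 178.85 + 29.18 ≈ 208.03 mg.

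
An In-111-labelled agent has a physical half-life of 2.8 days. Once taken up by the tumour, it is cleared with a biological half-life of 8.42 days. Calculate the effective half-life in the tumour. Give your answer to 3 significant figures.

1/t_eff = 1/t_phys + 1/t_biol = 1/2.8 + 1/8.42 = 0.47591 per day.
t_eff = 2.8 × 8.42 / (2.8 + 8.42) ≈ 2.1012 days.

2.10 days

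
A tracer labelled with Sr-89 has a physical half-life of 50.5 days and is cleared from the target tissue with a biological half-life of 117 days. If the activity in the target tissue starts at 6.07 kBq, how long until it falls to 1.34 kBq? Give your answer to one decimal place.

76.9 days

1/t_eff = 1/t_phys + 1/t_biol = 1/50.5 + 1/117 = 0.028349 per day.
t_eff = 50.5 × 117 / (50.5 + 117) ≈ 35.275 days.
n = log₂(6.07/1.34) ≈ 2.1795; t = 2.1795 × 35.275 ≈ 76.88 days.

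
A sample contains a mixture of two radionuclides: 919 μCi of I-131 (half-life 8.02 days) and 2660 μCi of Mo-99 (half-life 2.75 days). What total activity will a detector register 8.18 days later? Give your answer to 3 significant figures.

792 μCi

I-131: 919 × (1/2)^(8.18/8.02) = 919 × (1/2)^1.02 ≈ 453.19 μCi.
Mo-99: 2660 × (1/2)^(8.18/2.75) = 2660 × (1/2)^2.9745 ≈ 338.42 μCi.
Total = 453.19 + 338.42 ≈ 791.61 μCi.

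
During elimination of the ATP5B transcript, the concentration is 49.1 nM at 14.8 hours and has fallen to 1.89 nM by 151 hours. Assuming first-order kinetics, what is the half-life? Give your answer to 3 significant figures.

Over Δt = 151 − 14.8 = 136.2 hours, the level fell by a factor of 49.1/1.89 ≈ 25.979.
n = log₂(25.979) ≈ 4.6993 half-lives, so t½ = 136.2/4.6993 ≈ 28.983 hours.

29.0 hours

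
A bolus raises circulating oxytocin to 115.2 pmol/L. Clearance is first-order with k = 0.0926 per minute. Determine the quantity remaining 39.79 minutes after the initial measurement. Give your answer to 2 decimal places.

2.89 pmol/L

t½ = ln 2 / k = 0.69315 / 0.0926 ≈ 7.4854 minutes.
Number of half-lives: n = 39.79/7.4854 ≈ 5.3157.
Remaining = 115.2 × (1/2)^5.3157 = 115.2 × 0.025108 ≈ 2.8925 pmol/L.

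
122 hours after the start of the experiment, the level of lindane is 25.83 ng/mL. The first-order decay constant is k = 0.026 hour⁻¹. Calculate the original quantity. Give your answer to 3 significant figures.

t½ = ln 2 / k = 0.69315 / 0.026 ≈ 26.66 hours.
Number of half-lives elapsed: n = 122/26.66 ≈ 4.5762.
A₀ = A × 2^n = 25.83 × 2^4.5762 = 25.83 × 23.855 ≈ 616.18 ng/mL.

616 ng/mL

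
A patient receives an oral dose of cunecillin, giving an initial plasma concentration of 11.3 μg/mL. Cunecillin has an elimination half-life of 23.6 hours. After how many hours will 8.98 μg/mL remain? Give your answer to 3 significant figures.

Fraction remaining = 8.98/11.3 ≈ 0.79469.
n = log₂(11.3/8.98) = ln(1.2584)/ln 2 ≈ 0.33154 half-lives.
t = n × t½ = 0.33154 × 23.6 ≈ 7.8242 hours.

7.82 hours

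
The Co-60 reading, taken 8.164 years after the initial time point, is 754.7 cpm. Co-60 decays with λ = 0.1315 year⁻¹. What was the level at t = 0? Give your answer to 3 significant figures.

t½ = ln 2 / λ = 0.69315 / 0.1315 ≈ 5.2711 years.
Number of half-lives elapsed: n = 8.164/5.2711 ≈ 1.5488.
A₀ = A × 2^n = 754.7 × 2^1.5488 = 754.7 × 2.9258 ≈ 2208.1 cpm.

2210 cpm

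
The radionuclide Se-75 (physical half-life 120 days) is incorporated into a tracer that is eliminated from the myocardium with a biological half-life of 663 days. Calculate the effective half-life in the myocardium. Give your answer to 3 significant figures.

1/t_eff = 1/t_phys + 1/t_biol = 1/120 + 1/663 = 0.0098416 per day.
t_eff = 120 × 663 / (120 + 663) ≈ 101.61 days.

102 days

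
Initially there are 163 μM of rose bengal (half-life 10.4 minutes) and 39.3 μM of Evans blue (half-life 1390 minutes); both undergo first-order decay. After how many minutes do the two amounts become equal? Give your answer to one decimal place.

21.5 minutes

Set 163·(1/2)^(t/10.4) = 39.3·(1/2)^(t/1390).
Taking log₂: log₂(163/39.3) = t·(1/10.4 − 1/1390).
log₂(4.1476) = 2.0523; 1/10.4 − 1/1390 = 0.095434.
t = 2.0523 / 0.095434 ≈ 21.505 minutes.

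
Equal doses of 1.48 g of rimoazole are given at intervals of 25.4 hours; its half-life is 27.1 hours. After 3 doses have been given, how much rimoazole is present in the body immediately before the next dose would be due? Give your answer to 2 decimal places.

The 3 doses were given 76.2, 50.8, 25.4 hours ago.
Total = 1.48·(1/2)^(76.2/27.1) + 1.48·(1/2)^(50.8/27.1) + 1.48·(1/2)^(25.4/27.1)
      = 0.21078 + 0.40362 + 0.77289 ≈ 1.3873 g.

1.39 g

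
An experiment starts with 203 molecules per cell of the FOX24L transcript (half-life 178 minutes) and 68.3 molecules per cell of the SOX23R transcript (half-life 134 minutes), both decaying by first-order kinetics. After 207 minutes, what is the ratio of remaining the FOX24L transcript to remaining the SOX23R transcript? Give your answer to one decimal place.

3.9

FOX24L transcript: 203 × (1/2)^(207/178) = 203 × (1/2)^1.1629 ≈ 90.661 molecules per cell.
SOX23R transcript: 68.3 × (1/2)^(207/134) = 68.3 × (1/2)^1.5448 ≈ 23.41 molecules per cell.
Ratio ≈ 90.661 / 23.41 ≈ 3.8728.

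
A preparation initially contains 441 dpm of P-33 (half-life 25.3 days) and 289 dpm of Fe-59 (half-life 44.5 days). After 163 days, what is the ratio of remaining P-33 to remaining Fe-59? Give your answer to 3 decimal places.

0.222

P-33: 441 × (1/2)^(163/25.3) = 441 × (1/2)^6.4427 ≈ 5.0699 dpm.
Fe-59: 289 × (1/2)^(163/44.5) = 289 × (1/2)^3.6629 ≈ 22.816 dpm.
Ratio ≈ 5.0699 / 22.816 ≈ 0.2222.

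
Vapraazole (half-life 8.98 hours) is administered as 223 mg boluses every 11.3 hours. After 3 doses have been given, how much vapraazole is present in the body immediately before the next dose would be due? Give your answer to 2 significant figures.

The 3 doses were given 33.9, 22.6, 11.3 hours ago.
Total = 223·(1/2)^(33.9/8.98) + 223·(1/2)^(22.6/8.98) + 223·(1/2)^(11.3/8.98)
      = 16.289 + 38.967 + 93.219 ≈ 148.48 mg.

150 mg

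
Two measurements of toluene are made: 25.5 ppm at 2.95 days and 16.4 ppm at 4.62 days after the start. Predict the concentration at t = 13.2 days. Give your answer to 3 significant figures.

1.70 ppm

Over Δt = 4.62 − 2.95 = 1.67 days, the level fell by a factor of 25.5/16.4 ≈ 1.5549.
n = log₂(1.5549) ≈ 0.6368 half-lives, so t½ = 1.67/0.6368 ≈ 2.6225 days.
From t = 4.62 to t = 13.2: 16.4 × (1/2)^((13.2−4.62)/2.6225) ≈ 1.6981 ppm.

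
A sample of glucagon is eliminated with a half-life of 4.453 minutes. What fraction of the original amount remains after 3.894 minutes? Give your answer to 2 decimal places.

0.55

n = 3.894/4.453 ≈ 0.87447 half-lives.
Fraction remaining = (1/2)^0.87447 ≈ 0.54546.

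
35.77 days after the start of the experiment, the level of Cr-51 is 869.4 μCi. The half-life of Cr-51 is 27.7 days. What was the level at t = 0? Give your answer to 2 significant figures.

Number of half-lives elapsed: n = 35.77/27.7 ≈ 1.2913.
A₀ = A × 2^n = 869.4 × 2^1.2913 = 869.4 × 2.4475 ≈ 2127.9 μCi.

2100 μCi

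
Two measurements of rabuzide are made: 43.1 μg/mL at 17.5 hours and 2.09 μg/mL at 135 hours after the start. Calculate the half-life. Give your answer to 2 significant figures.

27 hours

Over Δt = 135 − 17.5 = 117.5 hours, the level fell by a factor of 43.1/2.09 ≈ 20.622.
n = log₂(20.622) ≈ 4.3661 half-lives, so t½ = 117.5/4.3661 ≈ 26.912 hours.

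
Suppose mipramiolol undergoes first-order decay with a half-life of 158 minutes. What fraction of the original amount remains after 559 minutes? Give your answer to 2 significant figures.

n = 559/158 ≈ 3.538 half-lives.
Fraction remaining = (1/2)^3.538 ≈ 0.086092.

0.086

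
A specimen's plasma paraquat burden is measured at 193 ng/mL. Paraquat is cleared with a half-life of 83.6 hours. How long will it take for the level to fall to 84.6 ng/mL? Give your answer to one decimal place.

Fraction remaining = 84.6/193 ≈ 0.43834.
n = log₂(193/84.6) = ln(2.2813)/ln 2 ≈ 1.1899 half-lives.
t = n × t½ = 1.1899 × 83.6 ≈ 99.473 hours.

99.5 hours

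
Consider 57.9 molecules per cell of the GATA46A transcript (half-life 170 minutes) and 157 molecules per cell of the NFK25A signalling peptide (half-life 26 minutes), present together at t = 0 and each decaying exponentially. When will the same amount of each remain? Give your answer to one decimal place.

44.2 minutes

Set 57.9·(1/2)^(t/170) = 157·(1/2)^(t/26).
Taking log₂: log₂(57.9/157) = t·(1/170 − 1/26).
log₂(0.36879) = -1.4391; 1/170 − 1/26 = -0.032579.
t = -1.4391 / -0.032579 ≈ 44.173 minutes.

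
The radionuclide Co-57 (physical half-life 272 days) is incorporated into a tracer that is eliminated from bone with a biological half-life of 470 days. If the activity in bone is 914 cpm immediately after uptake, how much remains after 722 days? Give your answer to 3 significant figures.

50.1 cpm

1/t_eff = 1/t_phys + 1/t_biol = 1/272 + 1/470 = 0.0058041 per day.
t_eff = 272 × 470 / (272 + 470) ≈ 172.29 days.
Remaining = 914 × (1/2)^(722/172.29) = 914 × (1/2)^4.1906 ≈ 50.056 cpm.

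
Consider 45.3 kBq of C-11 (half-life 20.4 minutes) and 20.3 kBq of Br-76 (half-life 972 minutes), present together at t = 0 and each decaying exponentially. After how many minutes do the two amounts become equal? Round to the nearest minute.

24 minutes

Set 45.3·(1/2)^(t/20.4) = 20.3·(1/2)^(t/972).
Taking log₂: log₂(45.3/20.3) = t·(1/20.4 − 1/972).
log₂(2.2315) = 1.158; 1/20.4 − 1/972 = 0.047991.
t = 1.158 / 0.047991 ≈ 24.13 minutes.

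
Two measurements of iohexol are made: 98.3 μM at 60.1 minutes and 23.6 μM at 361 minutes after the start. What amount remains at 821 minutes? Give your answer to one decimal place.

Over Δt = 361 − 60.1 = 300.9 minutes, the level fell by a factor of 98.3/23.6 ≈ 4.1653.
n = log₂(4.1653) ≈ 2.0584 half-lives, so t½ = 300.9/2.0584 ≈ 146.18 minutes.
From t = 361 to t = 821: 23.6 × (1/2)^((821−361)/146.18) ≈ 2.6646 μM.

2.7 μM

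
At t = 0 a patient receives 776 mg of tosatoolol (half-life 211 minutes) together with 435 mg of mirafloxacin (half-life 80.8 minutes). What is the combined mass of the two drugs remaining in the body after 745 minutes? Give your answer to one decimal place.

67.9 mg

tosatoolol: 776 × (1/2)^(745/211) = 776 × (1/2)^3.5308 ≈ 67.14 mg.
mirafloxacin: 435 × (1/2)^(745/80.8) = 435 × (1/2)^9.2203 ≈ 0.7293 mg.
Total = 67.14 + 0.7293 ≈ 67.87 mg.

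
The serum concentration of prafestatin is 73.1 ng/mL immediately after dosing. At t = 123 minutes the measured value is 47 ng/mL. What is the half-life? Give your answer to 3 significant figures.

193 minutes

A/A₀ = 47/73.1 ≈ 0.64295.
n = log₂(1.5553) ≈ 0.63721 half-lives elapsed in 123 minutes.
t½ = 123/0.63721 ≈ 193.03 minutes.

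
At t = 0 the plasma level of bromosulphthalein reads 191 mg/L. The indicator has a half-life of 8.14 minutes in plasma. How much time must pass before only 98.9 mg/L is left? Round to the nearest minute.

8 minutes

Fraction remaining = 98.9/191 ≈ 0.5178.
n = log₂(191/98.9) = ln(1.9312)/ln 2 ≈ 0.94953 half-lives.
t = n × t½ = 0.94953 × 8.14 ≈ 7.7292 minutes.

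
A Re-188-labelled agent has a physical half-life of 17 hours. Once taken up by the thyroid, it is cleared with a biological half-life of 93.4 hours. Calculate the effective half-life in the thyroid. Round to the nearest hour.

1/t_eff = 1/t_phys + 1/t_biol = 1/17 + 1/93.4 = 0.06953 per hour.
t_eff = 17 × 93.4 / (17 + 93.4) ≈ 14.382 hours.

14 hours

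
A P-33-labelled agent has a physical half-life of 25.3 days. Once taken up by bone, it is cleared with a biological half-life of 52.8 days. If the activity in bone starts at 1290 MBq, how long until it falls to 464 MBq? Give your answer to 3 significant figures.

25.2 days

1/t_eff = 1/t_phys + 1/t_biol = 1/25.3 + 1/52.8 = 0.058465 per day.
t_eff = 25.3 × 52.8 / (25.3 + 52.8) ≈ 17.104 days.
n = log₂(1290/464) ≈ 1.4752; t = 1.4752 × 17.104 ≈ 25.232 days.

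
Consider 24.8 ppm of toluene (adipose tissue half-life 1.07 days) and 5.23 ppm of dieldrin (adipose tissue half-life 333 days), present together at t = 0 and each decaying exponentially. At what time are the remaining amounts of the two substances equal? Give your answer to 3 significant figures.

Set 24.8·(1/2)^(t/1.07) = 5.23·(1/2)^(t/333).
Taking log₂: log₂(24.8/5.23) = t·(1/1.07 − 1/333).
log₂(4.7419) = 2.2455; 1/1.07 − 1/333 = 0.93158.
t = 2.2455 / 0.93158 ≈ 2.4104 days.

2.41 days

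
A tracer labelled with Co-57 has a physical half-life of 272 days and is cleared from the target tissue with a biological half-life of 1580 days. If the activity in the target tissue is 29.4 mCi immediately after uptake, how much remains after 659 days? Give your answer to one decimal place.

1/t_eff = 1/t_phys + 1/t_biol = 1/272 + 1/1580 = 0.0043094 per day.
t_eff = 272 × 1580 / (272 + 1580) ≈ 232.05 days.
Remaining = 29.4 × (1/2)^(659/232.05) = 29.4 × (1/2)^2.8399 ≈ 4.1064 mCi.

4.1 mCi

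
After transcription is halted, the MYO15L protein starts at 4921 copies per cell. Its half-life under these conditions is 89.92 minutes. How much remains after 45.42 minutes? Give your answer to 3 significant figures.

3470 copies per cell

Number of half-lives: n = 45.42/89.92 ≈ 0.50512.
Remaining = 4921 × (1/2)^0.50512 = 4921 × 0.7046 ≈ 3467.4 copies per cell.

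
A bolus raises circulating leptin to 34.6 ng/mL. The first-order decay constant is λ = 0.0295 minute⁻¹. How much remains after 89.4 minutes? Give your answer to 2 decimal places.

2.48 ng/mL

t½ = ln 2 / λ = 0.69315 / 0.0295 ≈ 23.497 minutes.
Number of half-lives: n = 89.4/23.497 ≈ 3.8048.
Remaining = 34.6 × (1/2)^3.8048 = 34.6 × 0.071554 ≈ 2.4758 ng/mL.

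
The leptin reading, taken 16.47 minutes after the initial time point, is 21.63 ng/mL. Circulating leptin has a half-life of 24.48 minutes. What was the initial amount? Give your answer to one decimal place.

Number of half-lives elapsed: n = 16.47/24.48 ≈ 0.67279.
A₀ = A × 2^n = 21.63 × 2^0.67279 = 21.63 × 1.5942 ≈ 34.482 ng/mL.

34.5 ng/mL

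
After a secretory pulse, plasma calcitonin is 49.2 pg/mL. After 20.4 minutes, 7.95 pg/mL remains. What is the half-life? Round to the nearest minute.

A/A₀ = 7.95/49.2 ≈ 0.16159.
n = log₂(6.1887) ≈ 2.6296 half-lives elapsed in 20.4 minutes.
t½ = 20.4/2.6296 ≈ 7.7577 minutes.

8 minutes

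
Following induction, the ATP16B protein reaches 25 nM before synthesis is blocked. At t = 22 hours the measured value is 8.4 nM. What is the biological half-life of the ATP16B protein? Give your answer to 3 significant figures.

A/A₀ = 8.4/25 ≈ 0.336.
n = log₂(2.9762) ≈ 1.5735 half-lives elapsed in 22 hours.
t½ = 22/1.5735 ≈ 13.982 hours.

14.0 hours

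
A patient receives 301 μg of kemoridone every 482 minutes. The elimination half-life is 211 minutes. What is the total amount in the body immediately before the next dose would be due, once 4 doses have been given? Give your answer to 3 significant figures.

77.6 μg

The 4 doses were given 1928, 1446, 964, 482 minutes ago.
Total = 301·(1/2)^(1928/211) + 301·(1/2)^(1446/211) + 301·(1/2)^(964/211) + 301·(1/2)^(482/211)
      = 0.53447 + 2.6037 + 12.684 + 61.788 ≈ 77.61 μg.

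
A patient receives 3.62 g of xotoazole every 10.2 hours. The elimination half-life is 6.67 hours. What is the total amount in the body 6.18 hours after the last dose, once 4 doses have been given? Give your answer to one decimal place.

2.9 g

The 4 doses were given 36.78, 26.58, 16.38, 6.18 hours ago.
Total = 3.62·(1/2)^(36.78/6.67) + 3.62·(1/2)^(26.58/6.67) + 3.62·(1/2)^(16.38/6.67) + 3.62·(1/2)^(6.18/6.67)
      = 0.079206 + 0.22861 + 0.65985 + 1.9046 ≈ 2.8722 g.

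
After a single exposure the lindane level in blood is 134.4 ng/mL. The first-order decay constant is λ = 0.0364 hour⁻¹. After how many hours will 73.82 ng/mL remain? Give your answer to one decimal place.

t½ = ln 2 / λ = 0.69315 / 0.0364 ≈ 19.043 hours.
Fraction remaining = 73.82/134.4 ≈ 0.54926.
n = log₂(134.4/73.82) = ln(1.8206)/ln 2 ≈ 0.86445 half-lives.
t = n × t½ = 0.86445 × 19.043 ≈ 16.461 hours.

16.5 hours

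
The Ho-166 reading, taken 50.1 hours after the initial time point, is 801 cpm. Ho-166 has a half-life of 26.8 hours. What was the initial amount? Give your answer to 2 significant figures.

Number of half-lives elapsed: n = 50.1/26.8 ≈ 1.8694.
A₀ = A × 2^n = 801 × 2^1.8694 = 801 × 3.6538 ≈ 2926.7 cpm.

2900 cpm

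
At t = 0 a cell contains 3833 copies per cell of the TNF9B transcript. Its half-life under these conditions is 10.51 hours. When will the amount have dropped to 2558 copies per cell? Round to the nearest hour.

6 hours

Fraction remaining = 2558/3833 ≈ 0.66736.
n = log₂(3833/2558) = ln(1.4984)/ln 2 ≈ 0.58346 half-lives.
t = n × t½ = 0.58346 × 10.51 ≈ 6.1321 hours.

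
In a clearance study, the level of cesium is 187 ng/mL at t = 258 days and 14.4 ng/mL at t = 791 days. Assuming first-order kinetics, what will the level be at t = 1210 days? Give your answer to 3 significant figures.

Over Δt = 791 − 258 = 533 days, the level fell by a factor of 187/14.4 ≈ 12.986.
n = log₂(12.986) ≈ 3.6989 half-lives, so t½ = 533/3.6989 ≈ 144.1 days.
From t = 791 to t = 1210: 14.4 × (1/2)^((1210−791)/144.1) ≈ 1.9188 ng/mL.

1.92 ng/mL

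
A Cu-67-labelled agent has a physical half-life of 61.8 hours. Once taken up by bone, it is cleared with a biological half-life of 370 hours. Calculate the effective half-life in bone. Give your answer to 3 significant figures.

1/t_eff = 1/t_phys + 1/t_biol = 1/61.8 + 1/370 = 0.018884 per hour.
t_eff = 61.8 × 370 / (61.8 + 370) ≈ 52.955 hours.

53.0 hours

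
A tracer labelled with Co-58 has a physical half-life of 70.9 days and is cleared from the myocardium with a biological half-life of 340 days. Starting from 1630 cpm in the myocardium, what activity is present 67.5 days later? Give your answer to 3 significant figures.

734 cpm

1/t_eff = 1/t_phys + 1/t_biol = 1/70.9 + 1/340 = 0.017046 per day.
t_eff = 70.9 × 340 / (70.9 + 340) ≈ 58.666 days.
Remaining = 1630 × (1/2)^(67.5/58.666) = 1630 × (1/2)^1.1506 ≈ 734.23 cpm.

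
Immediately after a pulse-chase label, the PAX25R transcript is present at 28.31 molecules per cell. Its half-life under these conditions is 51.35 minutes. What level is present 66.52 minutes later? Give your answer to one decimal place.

Number of half-lives: n = 66.52/51.35 ≈ 1.2954.
Remaining = 28.31 × (1/2)^1.2954 = 28.31 × 0.40742 ≈ 11.534 molecules per cell.

11.5 molecules per cell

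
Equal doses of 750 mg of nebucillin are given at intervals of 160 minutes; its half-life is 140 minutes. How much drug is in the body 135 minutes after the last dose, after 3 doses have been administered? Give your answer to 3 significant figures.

The 3 doses were given 455, 295, 135 minutes ago.
Total = 750·(1/2)^(455/140) + 750·(1/2)^(295/140) + 750·(1/2)^(135/140)
      = 78.834 + 174.08 + 384.4 ≈ 637.31 mg.

637 mg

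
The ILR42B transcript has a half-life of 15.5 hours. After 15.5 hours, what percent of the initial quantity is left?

n = 15.5/15.5 ≈ 1 half-life.
Fraction remaining = (1/2)^1 ≈ 0.5, i.e. 50%.

50%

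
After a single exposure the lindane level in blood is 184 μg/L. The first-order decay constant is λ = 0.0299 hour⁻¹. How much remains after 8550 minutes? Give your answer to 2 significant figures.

2.6 μg/L

t½ = ln 2 / λ = 0.69315 / 0.0299 ≈ 23.182 hours.
Convert the elapsed time: 8550 minutes = 142.5 hours.
Number of half-lives: n = 142.5/23.182 ≈ 6.147.
Remaining = 184 × (1/2)^6.147 = 184 × 0.014112 ≈ 2.5966 μg/L.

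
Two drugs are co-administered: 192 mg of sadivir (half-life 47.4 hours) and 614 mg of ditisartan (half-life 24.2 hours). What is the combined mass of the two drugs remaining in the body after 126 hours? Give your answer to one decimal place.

sadivir: 192 × (1/2)^(126/47.4) = 192 × (1/2)^2.6582 ≈ 30.415 mg.
ditisartan: 614 × (1/2)^(126/24.2) = 614 × (1/2)^5.2066 ≈ 16.627 mg.
Total = 30.415 + 16.627 ≈ 47.043 mg.

47.0 mg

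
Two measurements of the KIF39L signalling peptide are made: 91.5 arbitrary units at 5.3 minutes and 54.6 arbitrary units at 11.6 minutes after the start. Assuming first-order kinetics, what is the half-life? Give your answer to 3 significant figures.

Over Δt = 11.6 − 5.3 = 6.3 minutes, the level fell by a factor of 91.5/54.6 ≈ 1.6758.
n = log₂(1.6758) ≈ 0.74487 half-lives, so t½ = 6.3/0.74487 ≈ 8.4578 minutes.

8.46 minutes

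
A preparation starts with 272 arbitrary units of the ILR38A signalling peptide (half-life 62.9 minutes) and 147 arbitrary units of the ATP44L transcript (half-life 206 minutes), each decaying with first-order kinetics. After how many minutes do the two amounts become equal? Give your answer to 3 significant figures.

Set 272·(1/2)^(t/62.9) = 147·(1/2)^(t/206).
Taking log₂: log₂(272/147) = t·(1/62.9 − 1/206).
log₂(1.8503) = 0.88779; 1/62.9 − 1/206 = 0.011044.
t = 0.88779 / 0.011044 ≈ 80.388 minutes.

80.4 minutes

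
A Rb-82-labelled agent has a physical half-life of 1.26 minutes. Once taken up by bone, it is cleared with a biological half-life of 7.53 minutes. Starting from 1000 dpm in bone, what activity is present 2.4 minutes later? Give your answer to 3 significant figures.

1/t_eff = 1/t_phys + 1/t_biol = 1/1.26 + 1/7.53 = 0.92645 per minute.
t_eff = 1.26 × 7.53 / (1.26 + 7.53) ≈ 1.0794 minutes.
Remaining = 1000 × (1/2)^(2.4/1.0794) = 1000 × (1/2)^2.2235 ≈ 214.12 dpm.

214 dpm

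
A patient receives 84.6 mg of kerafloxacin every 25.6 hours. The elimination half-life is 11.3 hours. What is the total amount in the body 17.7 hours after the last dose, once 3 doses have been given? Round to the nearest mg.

The 3 doses were given 68.9, 43.3, 17.7 hours ago.
Total = 84.6·(1/2)^(68.9/11.3) + 84.6·(1/2)^(43.3/11.3) + 84.6·(1/2)^(17.7/11.3)
      = 1.2356 + 5.9411 + 28.566 ≈ 35.742 mg.

36 mg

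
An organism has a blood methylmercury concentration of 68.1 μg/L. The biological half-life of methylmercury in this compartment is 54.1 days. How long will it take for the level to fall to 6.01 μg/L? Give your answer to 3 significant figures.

Fraction remaining = 6.01/68.1 ≈ 0.088253.
n = log₂(68.1/6.01) = ln(11.331)/ln 2 ≈ 3.5022 half-lives.
t = n × t½ = 3.5022 × 54.1 ≈ 189.47 days.

189 days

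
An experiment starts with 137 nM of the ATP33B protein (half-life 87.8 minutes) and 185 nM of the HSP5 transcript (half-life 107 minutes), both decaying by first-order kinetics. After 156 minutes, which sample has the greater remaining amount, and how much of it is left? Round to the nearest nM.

HSP5 transcript, 67 nM

ATP33B protein: 137 × (1/2)^1.7768 ≈ 39.982 nM.
HSP5 transcript: 185 × (1/2)^1.4579 ≈ 67.342 nM.
HSP5 transcript has more remaining, at ≈ 67.342 nM.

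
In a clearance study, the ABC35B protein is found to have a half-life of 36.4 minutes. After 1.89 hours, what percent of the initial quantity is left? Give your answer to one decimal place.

11.5%

1.89 hours = 113.4 minutes.
n = 113.4/36.4 ≈ 3.1154 half-lives.
Fraction remaining = (1/2)^3.1154 ≈ 0.11539, i.e. 11.539%.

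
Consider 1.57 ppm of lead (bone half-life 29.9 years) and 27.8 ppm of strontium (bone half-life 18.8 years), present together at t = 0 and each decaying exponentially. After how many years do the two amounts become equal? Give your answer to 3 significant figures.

Set 1.57·(1/2)^(t/29.9) = 27.8·(1/2)^(t/18.8).
Taking log₂: log₂(1.57/27.8) = t·(1/29.9 − 1/18.8).
log₂(0.056475) = -4.1462; 1/29.9 − 1/18.8 = -0.019747.
t = -4.1462 / -0.019747 ≈ 209.97 years.

210 years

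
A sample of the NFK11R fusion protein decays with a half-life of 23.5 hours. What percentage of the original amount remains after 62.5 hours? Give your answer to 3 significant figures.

n = 62.5/23.5 ≈ 2.6596 half-lives.
Fraction remaining = (1/2)^2.6596 ≈ 0.15827, i.e. 15.827%.

15.8%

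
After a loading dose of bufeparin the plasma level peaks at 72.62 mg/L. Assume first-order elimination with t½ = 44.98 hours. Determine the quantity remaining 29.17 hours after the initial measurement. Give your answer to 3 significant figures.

46.3 mg/L

Number of half-lives: n = 29.17/44.98 ≈ 0.64851.
Remaining = 72.62 × (1/2)^0.64851 = 72.62 × 0.63794 ≈ 46.327 mg/L.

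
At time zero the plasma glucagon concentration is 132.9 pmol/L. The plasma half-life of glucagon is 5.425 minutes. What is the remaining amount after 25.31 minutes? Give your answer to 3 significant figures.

Number of half-lives: n = 25.31/5.425 ≈ 4.6654.
Remaining = 132.9 × (1/2)^4.6654 = 132.9 × 0.039406 ≈ 5.2371 pmol/L.

5.24 pmol/L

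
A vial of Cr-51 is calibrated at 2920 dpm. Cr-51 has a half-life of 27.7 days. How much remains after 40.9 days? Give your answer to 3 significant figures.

Number of half-lives: n = 40.9/27.7 ≈ 1.4765.
Remaining = 2920 × (1/2)^1.4765 = 2920 × 0.35935 ≈ 1049.3 dpm.

1050 dpm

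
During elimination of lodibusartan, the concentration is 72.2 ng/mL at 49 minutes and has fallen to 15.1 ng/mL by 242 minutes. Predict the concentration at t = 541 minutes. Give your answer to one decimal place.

Over Δt = 242 − 49 = 193 minutes, the level fell by a factor of 72.2/15.1 ≈ 4.7815.
n = log₂(4.7815) ≈ 2.2575 half-lives, so t½ = 193/2.2575 ≈ 85.495 minutes.
From t = 242 to t = 541: 15.1 × (1/2)^((541−242)/85.495) ≈ 1.3372 ng/mL.

1.3 ng/mL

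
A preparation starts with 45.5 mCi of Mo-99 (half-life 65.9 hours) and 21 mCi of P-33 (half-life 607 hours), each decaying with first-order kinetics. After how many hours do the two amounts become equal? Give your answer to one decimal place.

Set 45.5·(1/2)^(t/65.9) = 21·(1/2)^(t/607).
Taking log₂: log₂(45.5/21) = t·(1/65.9 − 1/607).
log₂(2.1667) = 1.1155; 1/65.9 − 1/607 = 0.013527.
t = 1.1155 / 0.013527 ≈ 82.463 hours.

82.5 hours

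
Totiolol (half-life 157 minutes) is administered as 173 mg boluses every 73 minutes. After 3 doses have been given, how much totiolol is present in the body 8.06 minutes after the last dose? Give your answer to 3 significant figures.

376 mg

The 3 doses were given 154.06, 81.06, 8.06 minutes ago.
Total = 173·(1/2)^(154.06/157) + 173·(1/2)^(81.06/157) + 173·(1/2)^(8.06/157)
      = 87.63 + 120.95 + 166.95 ≈ 375.54 mg.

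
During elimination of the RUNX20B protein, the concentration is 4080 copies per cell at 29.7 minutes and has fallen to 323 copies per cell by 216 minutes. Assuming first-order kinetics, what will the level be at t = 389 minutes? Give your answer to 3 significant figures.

30.6 copies per cell

Over Δt = 216 − 29.7 = 186.3 minutes, the level fell by a factor of 4080/323 ≈ 12.632.
n = log₂(12.632) ≈ 3.659 half-lives, so t½ = 186.3/3.659 ≈ 50.916 minutes.
From t = 216 to t = 389: 323 × (1/2)^((389−216)/50.916) ≈ 30.646 copies per cell.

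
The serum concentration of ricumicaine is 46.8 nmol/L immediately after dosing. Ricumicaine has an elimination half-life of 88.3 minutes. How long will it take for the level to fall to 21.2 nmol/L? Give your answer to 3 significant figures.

Fraction remaining = 21.2/46.8 ≈ 0.45299.
n = log₂(46.8/21.2) = ln(2.2075)/ln 2 ≈ 1.1424 half-lives.
t = n × t½ = 1.1424 × 88.3 ≈ 100.88 minutes.

101 minutes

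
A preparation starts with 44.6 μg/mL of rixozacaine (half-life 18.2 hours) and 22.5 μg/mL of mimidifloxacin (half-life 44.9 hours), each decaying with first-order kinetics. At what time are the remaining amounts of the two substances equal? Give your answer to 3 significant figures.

Set 44.6·(1/2)^(t/18.2) = 22.5·(1/2)^(t/44.9).
Taking log₂: log₂(44.6/22.5) = t·(1/18.2 − 1/44.9).
log₂(1.9822) = 0.98712; 1/18.2 − 1/44.9 = 0.032673.
t = 0.98712 / 0.032673 ≈ 30.212 hours.

30.2 hours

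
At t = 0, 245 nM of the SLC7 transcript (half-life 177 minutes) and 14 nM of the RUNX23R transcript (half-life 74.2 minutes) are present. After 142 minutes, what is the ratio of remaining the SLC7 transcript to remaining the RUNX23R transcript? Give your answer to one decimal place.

SLC7 transcript: 245 × (1/2)^(142/177) = 245 × (1/2)^0.80226 ≈ 140.5 nM.
RUNX23R transcript: 14 × (1/2)^(142/74.2) = 14 × (1/2)^1.9137 ≈ 3.7156 nM.
Ratio ≈ 140.5 / 3.7156 ≈ 37.812.

37.8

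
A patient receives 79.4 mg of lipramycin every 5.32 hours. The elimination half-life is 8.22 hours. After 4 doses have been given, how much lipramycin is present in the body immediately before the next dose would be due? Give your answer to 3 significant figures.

The 4 doses were given 21.28, 15.96, 10.64, 5.32 hours ago.
Total = 79.4·(1/2)^(21.28/8.22) + 79.4·(1/2)^(15.96/8.22) + 79.4·(1/2)^(10.64/8.22) + 79.4·(1/2)^(5.32/8.22)
      = 13.198 + 20.67 + 32.372 + 50.698 ≈ 116.94 mg.

117 mg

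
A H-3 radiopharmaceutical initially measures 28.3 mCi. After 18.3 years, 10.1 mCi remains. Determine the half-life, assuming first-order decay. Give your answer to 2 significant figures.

12 years

A/A₀ = 10.1/28.3 ≈ 0.35689.
n = log₂(2.802) ≈ 1.4864 half-lives elapsed in 18.3 years.
t½ = 18.3/1.4864 ≈ 12.311 years.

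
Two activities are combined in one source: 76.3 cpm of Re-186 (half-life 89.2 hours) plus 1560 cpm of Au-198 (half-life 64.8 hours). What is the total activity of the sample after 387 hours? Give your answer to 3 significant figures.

28.6 cpm

Re-186: 76.3 × (1/2)^(387/89.2) = 76.3 × (1/2)^4.3386 ≈ 3.7713 cpm.
Au-198: 1560 × (1/2)^(387/64.8) = 1560 × (1/2)^5.9722 ≈ 24.849 cpm.
Total = 3.7713 + 24.849 ≈ 28.62 cpm.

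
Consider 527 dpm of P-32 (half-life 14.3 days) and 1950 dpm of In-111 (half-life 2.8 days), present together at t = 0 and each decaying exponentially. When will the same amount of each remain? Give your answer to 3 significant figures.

6.57 days

Set 527·(1/2)^(t/14.3) = 1950·(1/2)^(t/2.8).
Taking log₂: log₂(527/1950) = t·(1/14.3 − 1/2.8).
log₂(0.27026) = -1.8876; 1/14.3 − 1/2.8 = -0.28721.
t = -1.8876 / -0.28721 ≈ 6.5721 days.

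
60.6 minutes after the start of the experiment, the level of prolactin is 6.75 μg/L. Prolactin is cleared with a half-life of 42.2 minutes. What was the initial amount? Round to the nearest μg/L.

18 μg/L

Number of half-lives elapsed: n = 60.6/42.2 ≈ 1.436.
A₀ = A × 2^n = 6.75 × 2^1.436 = 6.75 × 2.7057 ≈ 18.264 μg/L.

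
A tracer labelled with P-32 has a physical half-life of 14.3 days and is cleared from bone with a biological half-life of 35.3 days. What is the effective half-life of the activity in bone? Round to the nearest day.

10 days

1/t_eff = 1/t_phys + 1/t_biol = 1/14.3 + 1/35.3 = 0.098259 per day.
t_eff = 14.3 × 35.3 / (14.3 + 35.3) ≈ 10.177 days.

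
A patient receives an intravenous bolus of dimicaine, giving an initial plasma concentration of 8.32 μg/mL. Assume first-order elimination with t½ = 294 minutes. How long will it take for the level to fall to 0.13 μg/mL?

1764 minutes

0.13/8.32 = 1/64, so 6 half-lives have elapsed.
t = 6 × 294 = 1764 minutes.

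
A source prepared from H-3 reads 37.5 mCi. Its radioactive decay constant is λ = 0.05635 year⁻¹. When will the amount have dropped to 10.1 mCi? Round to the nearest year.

23 years

t½ = ln 2 / λ = 0.69315 / 0.05635 ≈ 12.301 years.
Fraction remaining = 10.1/37.5 ≈ 0.26933.
n = log₂(37.5/10.1) = ln(3.7129)/ln 2 ≈ 1.8925 half-lives.
t = n × t½ = 1.8925 × 12.301 ≈ 23.28 years.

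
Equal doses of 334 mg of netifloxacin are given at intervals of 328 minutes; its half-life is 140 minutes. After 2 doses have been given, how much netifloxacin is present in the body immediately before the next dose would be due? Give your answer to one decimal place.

The 2 doses were given 656, 328 minutes ago.
Total = 334·(1/2)^(656/140) + 334·(1/2)^(328/140)
      = 12.978 + 65.838 ≈ 78.816 mg.

78.8 mg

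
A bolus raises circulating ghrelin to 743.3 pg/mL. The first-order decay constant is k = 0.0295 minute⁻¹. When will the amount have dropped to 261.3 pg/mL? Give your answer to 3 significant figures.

t½ = ln 2 / k = 0.69315 / 0.0295 ≈ 23.497 minutes.
Fraction remaining = 261.3/743.3 ≈ 0.35154.
n = log₂(743.3/261.3) = ln(2.8446)/ln 2 ≈ 1.5082 half-lives.
t = n × t½ = 1.5082 × 23.497 ≈ 35.438 minutes.

35.4 minutes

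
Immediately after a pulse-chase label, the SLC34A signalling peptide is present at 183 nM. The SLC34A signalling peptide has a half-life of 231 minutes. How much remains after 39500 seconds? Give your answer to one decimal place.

25.4 nM

Convert the elapsed time: 39500 seconds = 658.333 minutes.
Number of half-lives: n = 658.333/231 ≈ 2.8499.
Remaining = 183 × (1/2)^2.8499 = 183 × 0.1387 ≈ 25.383 nM.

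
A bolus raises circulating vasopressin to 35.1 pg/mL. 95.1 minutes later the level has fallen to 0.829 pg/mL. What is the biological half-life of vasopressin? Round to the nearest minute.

A/A₀ = 0.829/35.1 ≈ 0.023618.
n = log₂(42.34) ≈ 5.404 half-lives elapsed in 95.1 minutes.
t½ = 95.1/5.404 ≈ 17.598 minutes.

18 minutes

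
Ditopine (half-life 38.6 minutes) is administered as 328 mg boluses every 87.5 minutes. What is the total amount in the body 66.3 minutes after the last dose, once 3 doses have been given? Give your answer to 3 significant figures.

The 3 doses were given 241.3, 153.8, 66.3 minutes ago.
Total = 328·(1/2)^(241.3/38.6) + 328·(1/2)^(153.8/38.6) + 328·(1/2)^(66.3/38.6)
      = 4.3057 + 20.722 + 99.729 ≈ 124.76 mg.

125 mg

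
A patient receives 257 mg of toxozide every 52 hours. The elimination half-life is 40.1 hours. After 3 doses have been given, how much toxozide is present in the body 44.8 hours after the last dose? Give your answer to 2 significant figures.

The 3 doses were given 148.8, 96.8, 44.8 hours ago.
Total = 257·(1/2)^(148.8/40.1) + 257·(1/2)^(96.8/40.1) + 257·(1/2)^(44.8/40.1)
      = 19.629 + 48.223 + 118.47 ≈ 186.33 mg.

190 mg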